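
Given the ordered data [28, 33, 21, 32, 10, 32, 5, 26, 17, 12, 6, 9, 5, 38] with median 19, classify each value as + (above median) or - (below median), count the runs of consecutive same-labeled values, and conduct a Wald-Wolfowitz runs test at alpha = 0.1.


Step 1: Compute median = 19; label A = above, B = below.
Labels in order: AAAABABABBBBBA  (n_A = 7, n_B = 7)
Step 2: Count runs R = 7.
Step 3: Under H0 (random ordering), E[R] = 2*n_A*n_B/(n_A+n_B) + 1 = 2*7*7/14 + 1 = 8.0000.
        Var[R] = 2*n_A*n_B*(2*n_A*n_B - n_A - n_B) / ((n_A+n_B)^2 * (n_A+n_B-1)) = 8232/2548 = 3.2308.
        SD[R] = 1.7974.
Step 4: Continuity-corrected z = (R + 0.5 - E[R]) / SD[R] = (7 + 0.5 - 8.0000) / 1.7974 = -0.2782.
Step 5: Two-sided p-value via normal approximation = 2*(1 - Phi(|z|)) = 0.780879.
Step 6: alpha = 0.1. fail to reject H0.

R = 7, z = -0.2782, p = 0.780879, fail to reject H0.


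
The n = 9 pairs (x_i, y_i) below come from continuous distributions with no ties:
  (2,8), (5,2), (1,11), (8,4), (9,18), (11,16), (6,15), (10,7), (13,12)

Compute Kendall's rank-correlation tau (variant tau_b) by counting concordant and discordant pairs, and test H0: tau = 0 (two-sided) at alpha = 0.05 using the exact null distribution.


Step 1: Enumerate the 36 unordered pairs (i,j) with i<j and classify each by sign(x_j-x_i) * sign(y_j-y_i).
  (1,2):dx=+3,dy=-6->D; (1,3):dx=-1,dy=+3->D; (1,4):dx=+6,dy=-4->D; (1,5):dx=+7,dy=+10->C
  (1,6):dx=+9,dy=+8->C; (1,7):dx=+4,dy=+7->C; (1,8):dx=+8,dy=-1->D; (1,9):dx=+11,dy=+4->C
  (2,3):dx=-4,dy=+9->D; (2,4):dx=+3,dy=+2->C; (2,5):dx=+4,dy=+16->C; (2,6):dx=+6,dy=+14->C
  (2,7):dx=+1,dy=+13->C; (2,8):dx=+5,dy=+5->C; (2,9):dx=+8,dy=+10->C; (3,4):dx=+7,dy=-7->D
  (3,5):dx=+8,dy=+7->C; (3,6):dx=+10,dy=+5->C; (3,7):dx=+5,dy=+4->C; (3,8):dx=+9,dy=-4->D
  (3,9):dx=+12,dy=+1->C; (4,5):dx=+1,dy=+14->C; (4,6):dx=+3,dy=+12->C; (4,7):dx=-2,dy=+11->D
  (4,8):dx=+2,dy=+3->C; (4,9):dx=+5,dy=+8->C; (5,6):dx=+2,dy=-2->D; (5,7):dx=-3,dy=-3->C
  (5,8):dx=+1,dy=-11->D; (5,9):dx=+4,dy=-6->D; (6,7):dx=-5,dy=-1->C; (6,8):dx=-1,dy=-9->C
  (6,9):dx=+2,dy=-4->D; (7,8):dx=+4,dy=-8->D; (7,9):dx=+7,dy=-3->D; (8,9):dx=+3,dy=+5->C
Step 2: C = 22, D = 14, total pairs = 36.
Step 3: tau = (C - D)/(n(n-1)/2) = (22 - 14)/36 = 0.222222.
Step 4: Exact two-sided p-value (enumerate n! = 362880 permutations of y under H0): p = 0.476709.
Step 5: alpha = 0.05. fail to reject H0.

tau_b = 0.2222 (C=22, D=14), p = 0.476709, fail to reject H0.


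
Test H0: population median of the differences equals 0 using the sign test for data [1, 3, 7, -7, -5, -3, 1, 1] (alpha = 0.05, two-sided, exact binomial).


Step 1: Discard zero differences. Original n = 8; n_eff = number of nonzero differences = 8.
Nonzero differences (with sign): +1, +3, +7, -7, -5, -3, +1, +1
Step 2: Count signs: positive = 5, negative = 3.
Step 3: Under H0: P(positive) = 0.5, so the number of positives S ~ Bin(8, 0.5).
Step 4: Two-sided exact p-value = sum of Bin(8,0.5) probabilities at or below the observed probability = 0.726562.
Step 5: alpha = 0.05. fail to reject H0.

n_eff = 8, pos = 5, neg = 3, p = 0.726562, fail to reject H0.


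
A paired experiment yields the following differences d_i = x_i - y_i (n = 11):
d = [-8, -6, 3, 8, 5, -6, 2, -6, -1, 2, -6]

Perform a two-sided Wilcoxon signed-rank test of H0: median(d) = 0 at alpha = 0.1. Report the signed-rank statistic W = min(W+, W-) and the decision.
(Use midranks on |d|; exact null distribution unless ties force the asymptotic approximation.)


Step 1: Drop any zero differences (none here) and take |d_i|.
|d| = [8, 6, 3, 8, 5, 6, 2, 6, 1, 2, 6]
Step 2: Midrank |d_i| (ties get averaged ranks).
ranks: |8|->10.5, |6|->7.5, |3|->4, |8|->10.5, |5|->5, |6|->7.5, |2|->2.5, |6|->7.5, |1|->1, |2|->2.5, |6|->7.5
Step 3: Attach original signs; sum ranks with positive sign and with negative sign.
W+ = 4 + 10.5 + 5 + 2.5 + 2.5 = 24.5
W- = 10.5 + 7.5 + 7.5 + 7.5 + 1 + 7.5 = 41.5
(Check: W+ + W- = 66 should equal n(n+1)/2 = 66.)
Step 4: Test statistic W = min(W+, W-) = 24.5.
Step 5: Ties in |d|, so use the tie-corrected normal approximation.
        E[W] = n(n+1)/4 = 11*12/4 = 33.
        Tie groups: |d|=2 (t=2), |d|=6 (t=4), |d|=8 (t=2); sum(t^3 - t) = 72.
        Var[W] = n(n+1)(2n+1)/24 - sum(t^3-t)/48 = 3036/24 - 72/48 = 125.
        z = (W - E[W]) / sqrt(Var[W]) = (24.5 - 33) / 11.1803 = -0.7603.
        Two-sided p = 2*Phi(z) = 0.447097.
Step 6: alpha = 0.1. fail to reject H0.

W+ = 24.5, W- = 41.5, W = min = 24.5, p = 0.447097, fail to reject H0.


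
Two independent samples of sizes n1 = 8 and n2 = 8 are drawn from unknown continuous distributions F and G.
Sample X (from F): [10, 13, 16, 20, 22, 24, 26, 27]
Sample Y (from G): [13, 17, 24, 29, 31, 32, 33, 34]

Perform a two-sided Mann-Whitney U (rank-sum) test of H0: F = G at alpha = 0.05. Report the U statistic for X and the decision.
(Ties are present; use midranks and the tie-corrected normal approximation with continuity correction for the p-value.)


Step 1: Combine and sort all 16 observations; assign midranks.
sorted (value, group): (10,X), (13,X), (13,Y), (16,X), (17,Y), (20,X), (22,X), (24,X), (24,Y), (26,X), (27,X), (29,Y), (31,Y), (32,Y), (33,Y), (34,Y)
ranks: 10->1, 13->2.5, 13->2.5, 16->4, 17->5, 20->6, 22->7, 24->8.5, 24->8.5, 26->10, 27->11, 29->12, 31->13, 32->14, 33->15, 34->16
Step 2: Rank sum for X: R1 = 1 + 2.5 + 4 + 6 + 7 + 8.5 + 10 + 11 = 50.
Step 3: U_X = R1 - n1(n1+1)/2 = 50 - 8*9/2 = 50 - 36 = 14.
       U_Y = n1*n2 - U_X = 64 - 14 = 50.
Step 4: Ties are present, so use the tie-corrected normal approximation (with continuity correction) for the p-value.
Step 5: p-value = 0.065684; compare to alpha = 0.05. fail to reject H0.

U_X = 14, p = 0.065684, fail to reject H0 at alpha = 0.05.


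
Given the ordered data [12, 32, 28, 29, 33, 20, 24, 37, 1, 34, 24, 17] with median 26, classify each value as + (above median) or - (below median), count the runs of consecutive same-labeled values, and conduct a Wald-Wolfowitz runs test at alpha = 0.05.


Step 1: Compute median = 26; label A = above, B = below.
Labels in order: BAAAABBABABB  (n_A = 6, n_B = 6)
Step 2: Count runs R = 7.
Step 3: Under H0 (random ordering), E[R] = 2*n_A*n_B/(n_A+n_B) + 1 = 2*6*6/12 + 1 = 7.0000.
        Var[R] = 2*n_A*n_B*(2*n_A*n_B - n_A - n_B) / ((n_A+n_B)^2 * (n_A+n_B-1)) = 4320/1584 = 2.7273.
        SD[R] = 1.6514.
Step 4: R = E[R], so z = 0 with no continuity correction.
Step 5: Two-sided p-value via normal approximation = 2*(1 - Phi(|z|)) = 1.000000.
Step 6: alpha = 0.05. fail to reject H0.

R = 7, z = 0.0000, p = 1.000000, fail to reject H0.


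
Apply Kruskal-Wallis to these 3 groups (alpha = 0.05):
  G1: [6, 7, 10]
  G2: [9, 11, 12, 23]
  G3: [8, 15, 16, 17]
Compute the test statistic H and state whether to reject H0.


Step 1: Combine all N = 11 observations and assign midranks.
sorted (value, group, rank): (6,G1,1), (7,G1,2), (8,G3,3), (9,G2,4), (10,G1,5), (11,G2,6), (12,G2,7), (15,G3,8), (16,G3,9), (17,G3,10), (23,G2,11)
Step 2: Sum ranks within each group.
R_1 = 8 (n_1 = 3)
R_2 = 28 (n_2 = 4)
R_3 = 30 (n_3 = 4)
Step 3: H = 12/(N(N+1)) * sum(R_i^2/n_i) - 3(N+1)
     = 12/(11*12) * (8^2/3 + 28^2/4 + 30^2/4) - 3*12
     = 0.090909 * 442.333 - 36
     = 4.212121.
Step 4: No ties, so H is used without correction.
Step 5: Under H0, H ~ chi^2(2); p-value = 0.121717.
Step 6: alpha = 0.05. fail to reject H0.

H = 4.2121, df = 2, p = 0.121717, fail to reject H0.


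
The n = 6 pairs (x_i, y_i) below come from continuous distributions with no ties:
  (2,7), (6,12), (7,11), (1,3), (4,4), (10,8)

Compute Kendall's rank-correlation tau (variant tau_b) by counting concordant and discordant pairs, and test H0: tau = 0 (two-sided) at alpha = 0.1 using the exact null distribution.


Step 1: Enumerate the 15 unordered pairs (i,j) with i<j and classify each by sign(x_j-x_i) * sign(y_j-y_i).
  (1,2):dx=+4,dy=+5->C; (1,3):dx=+5,dy=+4->C; (1,4):dx=-1,dy=-4->C; (1,5):dx=+2,dy=-3->D
  (1,6):dx=+8,dy=+1->C; (2,3):dx=+1,dy=-1->D; (2,4):dx=-5,dy=-9->C; (2,5):dx=-2,dy=-8->C
  (2,6):dx=+4,dy=-4->D; (3,4):dx=-6,dy=-8->C; (3,5):dx=-3,dy=-7->C; (3,6):dx=+3,dy=-3->D
  (4,5):dx=+3,dy=+1->C; (4,6):dx=+9,dy=+5->C; (5,6):dx=+6,dy=+4->C
Step 2: C = 11, D = 4, total pairs = 15.
Step 3: tau = (C - D)/(n(n-1)/2) = (11 - 4)/15 = 0.466667.
Step 4: Exact two-sided p-value (enumerate n! = 720 permutations of y under H0): p = 0.272222.
Step 5: alpha = 0.1. fail to reject H0.

tau_b = 0.4667 (C=11, D=4), p = 0.272222, fail to reject H0.


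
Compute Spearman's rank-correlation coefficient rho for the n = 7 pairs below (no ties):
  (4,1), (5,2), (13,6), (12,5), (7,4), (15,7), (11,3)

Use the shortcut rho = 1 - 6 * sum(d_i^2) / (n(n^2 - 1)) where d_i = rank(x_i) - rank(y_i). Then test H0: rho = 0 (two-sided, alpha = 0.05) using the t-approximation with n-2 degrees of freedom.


Step 1: Rank x and y separately (midranks; no ties here).
rank(x): 4->1, 5->2, 13->6, 12->5, 7->3, 15->7, 11->4
rank(y): 1->1, 2->2, 6->6, 5->5, 4->4, 7->7, 3->3
Step 2: d_i = R_x(i) - R_y(i); compute d_i^2.
  (1-1)^2=0, (2-2)^2=0, (6-6)^2=0, (5-5)^2=0, (3-4)^2=1, (7-7)^2=0, (4-3)^2=1
sum(d^2) = 2.
Step 3: rho = 1 - 6*2 / (7*(7^2 - 1)) = 1 - 12/336 = 0.964286.
Step 4: Under H0, t = rho * sqrt((n-2)/(1-rho^2)) = 8.1408 ~ t(5).
Step 5: Two-sided p-value from the t-distribution with 5 df = 0.000454.
Step 6: alpha = 0.05. reject H0.

rho = 0.9643, p = 0.000454, reject H0 at alpha = 0.05.


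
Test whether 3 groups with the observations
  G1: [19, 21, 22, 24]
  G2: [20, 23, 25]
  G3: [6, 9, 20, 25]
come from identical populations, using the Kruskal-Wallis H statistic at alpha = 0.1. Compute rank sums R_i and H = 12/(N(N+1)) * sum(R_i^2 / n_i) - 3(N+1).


Step 1: Combine all N = 11 observations and assign midranks.
sorted (value, group, rank): (6,G3,1), (9,G3,2), (19,G1,3), (20,G2,4.5), (20,G3,4.5), (21,G1,6), (22,G1,7), (23,G2,8), (24,G1,9), (25,G2,10.5), (25,G3,10.5)
Step 2: Sum ranks within each group.
R_1 = 25 (n_1 = 4)
R_2 = 23 (n_2 = 3)
R_3 = 18 (n_3 = 4)
Step 3: H = 12/(N(N+1)) * sum(R_i^2/n_i) - 3(N+1)
     = 12/(11*12) * (25^2/4 + 23^2/3 + 18^2/4) - 3*12
     = 0.090909 * 413.583 - 36
     = 1.598485.
Step 4: Ties present; correction factor C = 1 - 12/(11^3 - 11) = 0.990909. Corrected H = 1.598485 / 0.990909 = 1.613150.
Step 5: Under H0, H ~ chi^2(2); p-value = 0.446384.
Step 6: alpha = 0.1. fail to reject H0.

H = 1.6131, df = 2, p = 0.446384, fail to reject H0.


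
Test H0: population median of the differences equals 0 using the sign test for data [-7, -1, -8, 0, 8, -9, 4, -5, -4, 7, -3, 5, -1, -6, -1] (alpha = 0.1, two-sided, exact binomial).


Step 1: Discard zero differences. Original n = 15; n_eff = number of nonzero differences = 14.
Nonzero differences (with sign): -7, -1, -8, +8, -9, +4, -5, -4, +7, -3, +5, -1, -6, -1
Step 2: Count signs: positive = 4, negative = 10.
Step 3: Under H0: P(positive) = 0.5, so the number of positives S ~ Bin(14, 0.5).
Step 4: Two-sided exact p-value = sum of Bin(14,0.5) probabilities at or below the observed probability = 0.179565.
Step 5: alpha = 0.1. fail to reject H0.

n_eff = 14, pos = 4, neg = 10, p = 0.179565, fail to reject H0.


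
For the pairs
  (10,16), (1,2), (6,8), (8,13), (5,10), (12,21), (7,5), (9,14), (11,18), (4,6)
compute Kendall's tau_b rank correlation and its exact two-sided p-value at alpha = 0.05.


Step 1: Enumerate the 45 unordered pairs (i,j) with i<j and classify each by sign(x_j-x_i) * sign(y_j-y_i).
  (1,2):dx=-9,dy=-14->C; (1,3):dx=-4,dy=-8->C; (1,4):dx=-2,dy=-3->C; (1,5):dx=-5,dy=-6->C
  (1,6):dx=+2,dy=+5->C; (1,7):dx=-3,dy=-11->C; (1,8):dx=-1,dy=-2->C; (1,9):dx=+1,dy=+2->C
  (1,10):dx=-6,dy=-10->C; (2,3):dx=+5,dy=+6->C; (2,4):dx=+7,dy=+11->C; (2,5):dx=+4,dy=+8->C
  (2,6):dx=+11,dy=+19->C; (2,7):dx=+6,dy=+3->C; (2,8):dx=+8,dy=+12->C; (2,9):dx=+10,dy=+16->C
  (2,10):dx=+3,dy=+4->C; (3,4):dx=+2,dy=+5->C; (3,5):dx=-1,dy=+2->D; (3,6):dx=+6,dy=+13->C
  (3,7):dx=+1,dy=-3->D; (3,8):dx=+3,dy=+6->C; (3,9):dx=+5,dy=+10->C; (3,10):dx=-2,dy=-2->C
  (4,5):dx=-3,dy=-3->C; (4,6):dx=+4,dy=+8->C; (4,7):dx=-1,dy=-8->C; (4,8):dx=+1,dy=+1->C
  (4,9):dx=+3,dy=+5->C; (4,10):dx=-4,dy=-7->C; (5,6):dx=+7,dy=+11->C; (5,7):dx=+2,dy=-5->D
  (5,8):dx=+4,dy=+4->C; (5,9):dx=+6,dy=+8->C; (5,10):dx=-1,dy=-4->C; (6,7):dx=-5,dy=-16->C
  (6,8):dx=-3,dy=-7->C; (6,9):dx=-1,dy=-3->C; (6,10):dx=-8,dy=-15->C; (7,8):dx=+2,dy=+9->C
  (7,9):dx=+4,dy=+13->C; (7,10):dx=-3,dy=+1->D; (8,9):dx=+2,dy=+4->C; (8,10):dx=-5,dy=-8->C
  (9,10):dx=-7,dy=-12->C
Step 2: C = 41, D = 4, total pairs = 45.
Step 3: tau = (C - D)/(n(n-1)/2) = (41 - 4)/45 = 0.822222.
Step 4: Exact two-sided p-value (enumerate n! = 3628800 permutations of y under H0): p = 0.000358.
Step 5: alpha = 0.05. reject H0.

tau_b = 0.8222 (C=41, D=4), p = 0.000358, reject H0.


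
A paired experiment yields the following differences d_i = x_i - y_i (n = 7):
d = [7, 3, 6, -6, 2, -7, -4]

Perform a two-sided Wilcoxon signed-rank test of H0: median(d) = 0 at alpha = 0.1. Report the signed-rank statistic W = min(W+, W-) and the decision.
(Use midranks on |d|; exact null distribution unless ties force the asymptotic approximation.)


Step 1: Drop any zero differences (none here) and take |d_i|.
|d| = [7, 3, 6, 6, 2, 7, 4]
Step 2: Midrank |d_i| (ties get averaged ranks).
ranks: |7|->6.5, |3|->2, |6|->4.5, |6|->4.5, |2|->1, |7|->6.5, |4|->3
Step 3: Attach original signs; sum ranks with positive sign and with negative sign.
W+ = 6.5 + 2 + 4.5 + 1 = 14
W- = 4.5 + 6.5 + 3 = 14
(Check: W+ + W- = 28 should equal n(n+1)/2 = 28.)
Step 4: Test statistic W = min(W+, W-) = 14.
Step 5: Ties in |d|, so use the tie-corrected normal approximation.
        E[W] = n(n+1)/4 = 7*8/4 = 14.
        Tie groups: |d|=6 (t=2), |d|=7 (t=2); sum(t^3 - t) = 12.
        Var[W] = n(n+1)(2n+1)/24 - sum(t^3-t)/48 = 840/24 - 12/48 = 34.75.
        z = (W - E[W]) / sqrt(Var[W]) = (14 - 14) / 5.8949 = 0.0000.
        Two-sided p = 2*Phi(z) = 1.000000.
Step 6: alpha = 0.1. fail to reject H0.

W+ = 14, W- = 14, W = min = 14, p = 1.000000, fail to reject H0.


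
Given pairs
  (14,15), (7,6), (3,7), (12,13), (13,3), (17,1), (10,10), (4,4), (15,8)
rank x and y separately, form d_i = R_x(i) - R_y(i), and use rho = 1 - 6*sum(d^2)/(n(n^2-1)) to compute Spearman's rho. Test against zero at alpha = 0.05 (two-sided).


Step 1: Rank x and y separately (midranks; no ties here).
rank(x): 14->7, 7->3, 3->1, 12->5, 13->6, 17->9, 10->4, 4->2, 15->8
rank(y): 15->9, 6->4, 7->5, 13->8, 3->2, 1->1, 10->7, 4->3, 8->6
Step 2: d_i = R_x(i) - R_y(i); compute d_i^2.
  (7-9)^2=4, (3-4)^2=1, (1-5)^2=16, (5-8)^2=9, (6-2)^2=16, (9-1)^2=64, (4-7)^2=9, (2-3)^2=1, (8-6)^2=4
sum(d^2) = 124.
Step 3: rho = 1 - 6*124 / (9*(9^2 - 1)) = 1 - 744/720 = -0.033333.
Step 4: Under H0, t = rho * sqrt((n-2)/(1-rho^2)) = -0.0882 ~ t(7).
Step 5: Two-sided p-value from the t-distribution with 7 df = 0.932157.
Step 6: alpha = 0.05. fail to reject H0.

rho = -0.0333, p = 0.932157, fail to reject H0 at alpha = 0.05.


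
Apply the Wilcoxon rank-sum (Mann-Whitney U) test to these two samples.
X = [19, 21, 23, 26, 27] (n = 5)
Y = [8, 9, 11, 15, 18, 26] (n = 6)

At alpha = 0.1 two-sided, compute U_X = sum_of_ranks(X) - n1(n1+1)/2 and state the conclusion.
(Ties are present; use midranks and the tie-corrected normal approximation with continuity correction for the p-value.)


Step 1: Combine and sort all 11 observations; assign midranks.
sorted (value, group): (8,Y), (9,Y), (11,Y), (15,Y), (18,Y), (19,X), (21,X), (23,X), (26,X), (26,Y), (27,X)
ranks: 8->1, 9->2, 11->3, 15->4, 18->5, 19->6, 21->7, 23->8, 26->9.5, 26->9.5, 27->11
Step 2: Rank sum for X: R1 = 6 + 7 + 8 + 9.5 + 11 = 41.5.
Step 3: U_X = R1 - n1(n1+1)/2 = 41.5 - 5*6/2 = 41.5 - 15 = 26.5.
       U_Y = n1*n2 - U_X = 30 - 26.5 = 3.5.
Step 4: Ties are present, so use the tie-corrected normal approximation (with continuity correction) for the p-value.
Step 5: p-value = 0.044126; compare to alpha = 0.1. reject H0.

U_X = 26.5, p = 0.044126, reject H0 at alpha = 0.1.


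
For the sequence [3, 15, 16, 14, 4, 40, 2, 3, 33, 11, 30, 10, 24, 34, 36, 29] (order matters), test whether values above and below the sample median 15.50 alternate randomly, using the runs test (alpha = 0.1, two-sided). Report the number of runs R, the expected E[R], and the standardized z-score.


Step 1: Compute median = 15.50; label A = above, B = below.
Labels in order: BBABBABBABABAAAA  (n_A = 8, n_B = 8)
Step 2: Count runs R = 10.
Step 3: Under H0 (random ordering), E[R] = 2*n_A*n_B/(n_A+n_B) + 1 = 2*8*8/16 + 1 = 9.0000.
        Var[R] = 2*n_A*n_B*(2*n_A*n_B - n_A - n_B) / ((n_A+n_B)^2 * (n_A+n_B-1)) = 14336/3840 = 3.7333.
        SD[R] = 1.9322.
Step 4: Continuity-corrected z = (R - 0.5 - E[R]) / SD[R] = (10 - 0.5 - 9.0000) / 1.9322 = 0.2588.
Step 5: Two-sided p-value via normal approximation = 2*(1 - Phi(|z|)) = 0.795809.
Step 6: alpha = 0.1. fail to reject H0.

R = 10, z = 0.2588, p = 0.795809, fail to reject H0.


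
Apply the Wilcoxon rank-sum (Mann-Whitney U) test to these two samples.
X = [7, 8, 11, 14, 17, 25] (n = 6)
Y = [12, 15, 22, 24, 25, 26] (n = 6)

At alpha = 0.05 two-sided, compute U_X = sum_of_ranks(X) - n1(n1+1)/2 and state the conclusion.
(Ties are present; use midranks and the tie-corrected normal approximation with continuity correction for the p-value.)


Step 1: Combine and sort all 12 observations; assign midranks.
sorted (value, group): (7,X), (8,X), (11,X), (12,Y), (14,X), (15,Y), (17,X), (22,Y), (24,Y), (25,X), (25,Y), (26,Y)
ranks: 7->1, 8->2, 11->3, 12->4, 14->5, 15->6, 17->7, 22->8, 24->9, 25->10.5, 25->10.5, 26->12
Step 2: Rank sum for X: R1 = 1 + 2 + 3 + 5 + 7 + 10.5 = 28.5.
Step 3: U_X = R1 - n1(n1+1)/2 = 28.5 - 6*7/2 = 28.5 - 21 = 7.5.
       U_Y = n1*n2 - U_X = 36 - 7.5 = 28.5.
Step 4: Ties are present, so use the tie-corrected normal approximation (with continuity correction) for the p-value.
Step 5: p-value = 0.108695; compare to alpha = 0.05. fail to reject H0.

U_X = 7.5, p = 0.108695, fail to reject H0 at alpha = 0.05.


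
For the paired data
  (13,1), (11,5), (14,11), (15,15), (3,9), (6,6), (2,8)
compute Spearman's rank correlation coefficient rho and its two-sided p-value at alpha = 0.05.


Step 1: Rank x and y separately (midranks; no ties here).
rank(x): 13->5, 11->4, 14->6, 15->7, 3->2, 6->3, 2->1
rank(y): 1->1, 5->2, 11->6, 15->7, 9->5, 6->3, 8->4
Step 2: d_i = R_x(i) - R_y(i); compute d_i^2.
  (5-1)^2=16, (4-2)^2=4, (6-6)^2=0, (7-7)^2=0, (2-5)^2=9, (3-3)^2=0, (1-4)^2=9
sum(d^2) = 38.
Step 3: rho = 1 - 6*38 / (7*(7^2 - 1)) = 1 - 228/336 = 0.321429.
Step 4: Under H0, t = rho * sqrt((n-2)/(1-rho^2)) = 0.7590 ~ t(5).
Step 5: Two-sided p-value from the t-distribution with 5 df = 0.482072.
Step 6: alpha = 0.05. fail to reject H0.

rho = 0.3214, p = 0.482072, fail to reject H0 at alpha = 0.05.


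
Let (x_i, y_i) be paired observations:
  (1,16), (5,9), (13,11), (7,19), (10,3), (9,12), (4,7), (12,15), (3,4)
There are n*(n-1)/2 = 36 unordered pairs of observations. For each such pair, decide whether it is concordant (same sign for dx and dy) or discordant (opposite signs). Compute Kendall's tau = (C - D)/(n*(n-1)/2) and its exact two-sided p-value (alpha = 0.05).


Step 1: Enumerate the 36 unordered pairs (i,j) with i<j and classify each by sign(x_j-x_i) * sign(y_j-y_i).
  (1,2):dx=+4,dy=-7->D; (1,3):dx=+12,dy=-5->D; (1,4):dx=+6,dy=+3->C; (1,5):dx=+9,dy=-13->D
  (1,6):dx=+8,dy=-4->D; (1,7):dx=+3,dy=-9->D; (1,8):dx=+11,dy=-1->D; (1,9):dx=+2,dy=-12->D
  (2,3):dx=+8,dy=+2->C; (2,4):dx=+2,dy=+10->C; (2,5):dx=+5,dy=-6->D; (2,6):dx=+4,dy=+3->C
  (2,7):dx=-1,dy=-2->C; (2,8):dx=+7,dy=+6->C; (2,9):dx=-2,dy=-5->C; (3,4):dx=-6,dy=+8->D
  (3,5):dx=-3,dy=-8->C; (3,6):dx=-4,dy=+1->D; (3,7):dx=-9,dy=-4->C; (3,8):dx=-1,dy=+4->D
  (3,9):dx=-10,dy=-7->C; (4,5):dx=+3,dy=-16->D; (4,6):dx=+2,dy=-7->D; (4,7):dx=-3,dy=-12->C
  (4,8):dx=+5,dy=-4->D; (4,9):dx=-4,dy=-15->C; (5,6):dx=-1,dy=+9->D; (5,7):dx=-6,dy=+4->D
  (5,8):dx=+2,dy=+12->C; (5,9):dx=-7,dy=+1->D; (6,7):dx=-5,dy=-5->C; (6,8):dx=+3,dy=+3->C
  (6,9):dx=-6,dy=-8->C; (7,8):dx=+8,dy=+8->C; (7,9):dx=-1,dy=-3->C; (8,9):dx=-9,dy=-11->C
Step 2: C = 19, D = 17, total pairs = 36.
Step 3: tau = (C - D)/(n(n-1)/2) = (19 - 17)/36 = 0.055556.
Step 4: Exact two-sided p-value (enumerate n! = 362880 permutations of y under H0): p = 0.919455.
Step 5: alpha = 0.05. fail to reject H0.

tau_b = 0.0556 (C=19, D=17), p = 0.919455, fail to reject H0.


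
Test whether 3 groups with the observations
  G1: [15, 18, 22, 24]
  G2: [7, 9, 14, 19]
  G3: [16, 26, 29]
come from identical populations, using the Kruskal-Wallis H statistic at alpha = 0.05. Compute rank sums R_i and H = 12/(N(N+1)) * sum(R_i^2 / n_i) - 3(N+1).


Step 1: Combine all N = 11 observations and assign midranks.
sorted (value, group, rank): (7,G2,1), (9,G2,2), (14,G2,3), (15,G1,4), (16,G3,5), (18,G1,6), (19,G2,7), (22,G1,8), (24,G1,9), (26,G3,10), (29,G3,11)
Step 2: Sum ranks within each group.
R_1 = 27 (n_1 = 4)
R_2 = 13 (n_2 = 4)
R_3 = 26 (n_3 = 3)
Step 3: H = 12/(N(N+1)) * sum(R_i^2/n_i) - 3(N+1)
     = 12/(11*12) * (27^2/4 + 13^2/4 + 26^2/3) - 3*12
     = 0.090909 * 449.833 - 36
     = 4.893939.
Step 4: No ties, so H is used without correction.
Step 5: Under H0, H ~ chi^2(2); p-value = 0.086555.
Step 6: alpha = 0.05. fail to reject H0.

H = 4.8939, df = 2, p = 0.086555, fail to reject H0.


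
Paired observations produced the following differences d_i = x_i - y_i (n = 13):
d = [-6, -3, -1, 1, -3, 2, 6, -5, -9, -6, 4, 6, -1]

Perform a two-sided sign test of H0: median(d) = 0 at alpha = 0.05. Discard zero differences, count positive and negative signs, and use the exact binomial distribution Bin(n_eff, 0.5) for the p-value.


Step 1: Discard zero differences. Original n = 13; n_eff = number of nonzero differences = 13.
Nonzero differences (with sign): -6, -3, -1, +1, -3, +2, +6, -5, -9, -6, +4, +6, -1
Step 2: Count signs: positive = 5, negative = 8.
Step 3: Under H0: P(positive) = 0.5, so the number of positives S ~ Bin(13, 0.5).
Step 4: Two-sided exact p-value = sum of Bin(13,0.5) probabilities at or below the observed probability = 0.581055.
Step 5: alpha = 0.05. fail to reject H0.

n_eff = 13, pos = 5, neg = 8, p = 0.581055, fail to reject H0.


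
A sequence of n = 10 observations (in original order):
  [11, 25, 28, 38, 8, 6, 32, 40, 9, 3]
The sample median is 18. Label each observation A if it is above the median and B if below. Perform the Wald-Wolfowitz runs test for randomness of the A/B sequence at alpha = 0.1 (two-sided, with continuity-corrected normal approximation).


Step 1: Compute median = 18; label A = above, B = below.
Labels in order: BAAABBAABB  (n_A = 5, n_B = 5)
Step 2: Count runs R = 5.
Step 3: Under H0 (random ordering), E[R] = 2*n_A*n_B/(n_A+n_B) + 1 = 2*5*5/10 + 1 = 6.0000.
        Var[R] = 2*n_A*n_B*(2*n_A*n_B - n_A - n_B) / ((n_A+n_B)^2 * (n_A+n_B-1)) = 2000/900 = 2.2222.
        SD[R] = 1.4907.
Step 4: Continuity-corrected z = (R + 0.5 - E[R]) / SD[R] = (5 + 0.5 - 6.0000) / 1.4907 = -0.3354.
Step 5: Two-sided p-value via normal approximation = 2*(1 - Phi(|z|)) = 0.737316.
Step 6: alpha = 0.1. fail to reject H0.

R = 5, z = -0.3354, p = 0.737316, fail to reject H0.


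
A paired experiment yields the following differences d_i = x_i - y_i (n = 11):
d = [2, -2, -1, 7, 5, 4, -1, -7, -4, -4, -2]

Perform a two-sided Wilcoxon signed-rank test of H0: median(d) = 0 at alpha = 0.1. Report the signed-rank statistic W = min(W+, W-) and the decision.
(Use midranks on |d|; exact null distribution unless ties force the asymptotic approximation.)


Step 1: Drop any zero differences (none here) and take |d_i|.
|d| = [2, 2, 1, 7, 5, 4, 1, 7, 4, 4, 2]
Step 2: Midrank |d_i| (ties get averaged ranks).
ranks: |2|->4, |2|->4, |1|->1.5, |7|->10.5, |5|->9, |4|->7, |1|->1.5, |7|->10.5, |4|->7, |4|->7, |2|->4
Step 3: Attach original signs; sum ranks with positive sign and with negative sign.
W+ = 4 + 10.5 + 9 + 7 = 30.5
W- = 4 + 1.5 + 1.5 + 10.5 + 7 + 7 + 4 = 35.5
(Check: W+ + W- = 66 should equal n(n+1)/2 = 66.)
Step 4: Test statistic W = min(W+, W-) = 30.5.
Step 5: Ties in |d|, so use the tie-corrected normal approximation.
        E[W] = n(n+1)/4 = 11*12/4 = 33.
        Tie groups: |d|=1 (t=2), |d|=2 (t=3), |d|=4 (t=3), |d|=7 (t=2); sum(t^3 - t) = 60.
        Var[W] = n(n+1)(2n+1)/24 - sum(t^3-t)/48 = 3036/24 - 60/48 = 125.25.
        z = (W - E[W]) / sqrt(Var[W]) = (30.5 - 33) / 11.1915 = -0.2234.
        Two-sided p = 2*Phi(z) = 0.823237.
Step 6: alpha = 0.1. fail to reject H0.

W+ = 30.5, W- = 35.5, W = min = 30.5, p = 0.823237, fail to reject H0.


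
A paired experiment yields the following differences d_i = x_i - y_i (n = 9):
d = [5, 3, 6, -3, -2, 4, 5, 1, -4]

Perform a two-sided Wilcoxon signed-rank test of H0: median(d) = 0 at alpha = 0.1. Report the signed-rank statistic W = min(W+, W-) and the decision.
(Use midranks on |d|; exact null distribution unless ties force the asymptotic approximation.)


Step 1: Drop any zero differences (none here) and take |d_i|.
|d| = [5, 3, 6, 3, 2, 4, 5, 1, 4]
Step 2: Midrank |d_i| (ties get averaged ranks).
ranks: |5|->7.5, |3|->3.5, |6|->9, |3|->3.5, |2|->2, |4|->5.5, |5|->7.5, |1|->1, |4|->5.5
Step 3: Attach original signs; sum ranks with positive sign and with negative sign.
W+ = 7.5 + 3.5 + 9 + 5.5 + 7.5 + 1 = 34
W- = 3.5 + 2 + 5.5 = 11
(Check: W+ + W- = 45 should equal n(n+1)/2 = 45.)
Step 4: Test statistic W = min(W+, W-) = 11.
Step 5: Ties in |d|, so use the tie-corrected normal approximation.
        E[W] = n(n+1)/4 = 9*10/4 = 22.5.
        Tie groups: |d|=3 (t=2), |d|=4 (t=2), |d|=5 (t=2); sum(t^3 - t) = 18.
        Var[W] = n(n+1)(2n+1)/24 - sum(t^3-t)/48 = 1710/24 - 18/48 = 70.875.
        z = (W - E[W]) / sqrt(Var[W]) = (11 - 22.5) / 8.4187 = -1.3660.
        Two-sided p = 2*Phi(z) = 0.171938.
Step 6: alpha = 0.1. fail to reject H0.

W+ = 34, W- = 11, W = min = 11, p = 0.171938, fail to reject H0.


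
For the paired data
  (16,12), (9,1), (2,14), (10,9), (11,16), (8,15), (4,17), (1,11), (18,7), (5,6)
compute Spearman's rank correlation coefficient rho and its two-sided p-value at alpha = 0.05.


Step 1: Rank x and y separately (midranks; no ties here).
rank(x): 16->9, 9->6, 2->2, 10->7, 11->8, 8->5, 4->3, 1->1, 18->10, 5->4
rank(y): 12->6, 1->1, 14->7, 9->4, 16->9, 15->8, 17->10, 11->5, 7->3, 6->2
Step 2: d_i = R_x(i) - R_y(i); compute d_i^2.
  (9-6)^2=9, (6-1)^2=25, (2-7)^2=25, (7-4)^2=9, (8-9)^2=1, (5-8)^2=9, (3-10)^2=49, (1-5)^2=16, (10-3)^2=49, (4-2)^2=4
sum(d^2) = 196.
Step 3: rho = 1 - 6*196 / (10*(10^2 - 1)) = 1 - 1176/990 = -0.187879.
Step 4: Under H0, t = rho * sqrt((n-2)/(1-rho^2)) = -0.5410 ~ t(8).
Step 5: Two-sided p-value from the t-distribution with 8 df = 0.603218.
Step 6: alpha = 0.05. fail to reject H0.

rho = -0.1879, p = 0.603218, fail to reject H0 at alpha = 0.05.


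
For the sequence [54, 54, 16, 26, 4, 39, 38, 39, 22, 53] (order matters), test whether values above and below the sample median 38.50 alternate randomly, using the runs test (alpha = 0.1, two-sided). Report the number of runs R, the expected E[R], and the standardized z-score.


Step 1: Compute median = 38.50; label A = above, B = below.
Labels in order: AABBBABABA  (n_A = 5, n_B = 5)
Step 2: Count runs R = 7.
Step 3: Under H0 (random ordering), E[R] = 2*n_A*n_B/(n_A+n_B) + 1 = 2*5*5/10 + 1 = 6.0000.
        Var[R] = 2*n_A*n_B*(2*n_A*n_B - n_A - n_B) / ((n_A+n_B)^2 * (n_A+n_B-1)) = 2000/900 = 2.2222.
        SD[R] = 1.4907.
Step 4: Continuity-corrected z = (R - 0.5 - E[R]) / SD[R] = (7 - 0.5 - 6.0000) / 1.4907 = 0.3354.
Step 5: Two-sided p-value via normal approximation = 2*(1 - Phi(|z|)) = 0.737316.
Step 6: alpha = 0.1. fail to reject H0.

R = 7, z = 0.3354, p = 0.737316, fail to reject H0.


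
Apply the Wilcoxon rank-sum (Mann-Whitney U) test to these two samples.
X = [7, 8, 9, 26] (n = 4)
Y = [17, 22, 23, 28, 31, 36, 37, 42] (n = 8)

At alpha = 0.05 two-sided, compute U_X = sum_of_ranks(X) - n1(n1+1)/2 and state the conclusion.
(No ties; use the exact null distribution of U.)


Step 1: Combine and sort all 12 observations; assign midranks.
sorted (value, group): (7,X), (8,X), (9,X), (17,Y), (22,Y), (23,Y), (26,X), (28,Y), (31,Y), (36,Y), (37,Y), (42,Y)
ranks: 7->1, 8->2, 9->3, 17->4, 22->5, 23->6, 26->7, 28->8, 31->9, 36->10, 37->11, 42->12
Step 2: Rank sum for X: R1 = 1 + 2 + 3 + 7 = 13.
Step 3: U_X = R1 - n1(n1+1)/2 = 13 - 4*5/2 = 13 - 10 = 3.
       U_Y = n1*n2 - U_X = 32 - 3 = 29.
Step 4: No ties, so the exact null distribution of U (based on enumerating the C(12,4) = 495 equally likely rank assignments) gives the two-sided p-value.
Step 5: p-value = 0.028283; compare to alpha = 0.05. reject H0.

U_X = 3, p = 0.028283, reject H0 at alpha = 0.05.


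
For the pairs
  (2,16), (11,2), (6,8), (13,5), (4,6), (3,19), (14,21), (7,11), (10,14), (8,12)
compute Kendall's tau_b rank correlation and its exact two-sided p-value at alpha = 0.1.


Step 1: Enumerate the 45 unordered pairs (i,j) with i<j and classify each by sign(x_j-x_i) * sign(y_j-y_i).
  (1,2):dx=+9,dy=-14->D; (1,3):dx=+4,dy=-8->D; (1,4):dx=+11,dy=-11->D; (1,5):dx=+2,dy=-10->D
  (1,6):dx=+1,dy=+3->C; (1,7):dx=+12,dy=+5->C; (1,8):dx=+5,dy=-5->D; (1,9):dx=+8,dy=-2->D
  (1,10):dx=+6,dy=-4->D; (2,3):dx=-5,dy=+6->D; (2,4):dx=+2,dy=+3->C; (2,5):dx=-7,dy=+4->D
  (2,6):dx=-8,dy=+17->D; (2,7):dx=+3,dy=+19->C; (2,8):dx=-4,dy=+9->D; (2,9):dx=-1,dy=+12->D
  (2,10):dx=-3,dy=+10->D; (3,4):dx=+7,dy=-3->D; (3,5):dx=-2,dy=-2->C; (3,6):dx=-3,dy=+11->D
  (3,7):dx=+8,dy=+13->C; (3,8):dx=+1,dy=+3->C; (3,9):dx=+4,dy=+6->C; (3,10):dx=+2,dy=+4->C
  (4,5):dx=-9,dy=+1->D; (4,6):dx=-10,dy=+14->D; (4,7):dx=+1,dy=+16->C; (4,8):dx=-6,dy=+6->D
  (4,9):dx=-3,dy=+9->D; (4,10):dx=-5,dy=+7->D; (5,6):dx=-1,dy=+13->D; (5,7):dx=+10,dy=+15->C
  (5,8):dx=+3,dy=+5->C; (5,9):dx=+6,dy=+8->C; (5,10):dx=+4,dy=+6->C; (6,7):dx=+11,dy=+2->C
  (6,8):dx=+4,dy=-8->D; (6,9):dx=+7,dy=-5->D; (6,10):dx=+5,dy=-7->D; (7,8):dx=-7,dy=-10->C
  (7,9):dx=-4,dy=-7->C; (7,10):dx=-6,dy=-9->C; (8,9):dx=+3,dy=+3->C; (8,10):dx=+1,dy=+1->C
  (9,10):dx=-2,dy=-2->C
Step 2: C = 21, D = 24, total pairs = 45.
Step 3: tau = (C - D)/(n(n-1)/2) = (21 - 24)/45 = -0.066667.
Step 4: Exact two-sided p-value (enumerate n! = 3628800 permutations of y under H0): p = 0.861801.
Step 5: alpha = 0.1. fail to reject H0.

tau_b = -0.0667 (C=21, D=24), p = 0.861801, fail to reject H0.


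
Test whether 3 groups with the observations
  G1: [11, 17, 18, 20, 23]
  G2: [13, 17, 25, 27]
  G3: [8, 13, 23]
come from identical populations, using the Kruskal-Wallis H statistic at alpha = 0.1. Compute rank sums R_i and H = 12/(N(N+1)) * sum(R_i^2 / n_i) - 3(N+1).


Step 1: Combine all N = 12 observations and assign midranks.
sorted (value, group, rank): (8,G3,1), (11,G1,2), (13,G2,3.5), (13,G3,3.5), (17,G1,5.5), (17,G2,5.5), (18,G1,7), (20,G1,8), (23,G1,9.5), (23,G3,9.5), (25,G2,11), (27,G2,12)
Step 2: Sum ranks within each group.
R_1 = 32 (n_1 = 5)
R_2 = 32 (n_2 = 4)
R_3 = 14 (n_3 = 3)
Step 3: H = 12/(N(N+1)) * sum(R_i^2/n_i) - 3(N+1)
     = 12/(12*13) * (32^2/5 + 32^2/4 + 14^2/3) - 3*13
     = 0.076923 * 526.133 - 39
     = 1.471795.
Step 4: Ties present; correction factor C = 1 - 18/(12^3 - 12) = 0.989510. Corrected H = 1.471795 / 0.989510 = 1.487397.
Step 5: Under H0, H ~ chi^2(2); p-value = 0.475353.
Step 6: alpha = 0.1. fail to reject H0.

H = 1.4874, df = 2, p = 0.475353, fail to reject H0.


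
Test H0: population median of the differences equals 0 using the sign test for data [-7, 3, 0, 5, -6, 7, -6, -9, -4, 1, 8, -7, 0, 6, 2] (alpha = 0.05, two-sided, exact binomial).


Step 1: Discard zero differences. Original n = 15; n_eff = number of nonzero differences = 13.
Nonzero differences (with sign): -7, +3, +5, -6, +7, -6, -9, -4, +1, +8, -7, +6, +2
Step 2: Count signs: positive = 7, negative = 6.
Step 3: Under H0: P(positive) = 0.5, so the number of positives S ~ Bin(13, 0.5).
Step 4: Two-sided exact p-value = sum of Bin(13,0.5) probabilities at or below the observed probability = 1.000000.
Step 5: alpha = 0.05. fail to reject H0.

n_eff = 13, pos = 7, neg = 6, p = 1.000000, fail to reject H0.


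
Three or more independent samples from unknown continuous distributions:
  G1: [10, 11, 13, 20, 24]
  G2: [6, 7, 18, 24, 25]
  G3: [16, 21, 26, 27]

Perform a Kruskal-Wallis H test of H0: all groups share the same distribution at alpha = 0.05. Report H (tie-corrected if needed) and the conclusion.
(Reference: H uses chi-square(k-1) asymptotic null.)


Step 1: Combine all N = 14 observations and assign midranks.
sorted (value, group, rank): (6,G2,1), (7,G2,2), (10,G1,3), (11,G1,4), (13,G1,5), (16,G3,6), (18,G2,7), (20,G1,8), (21,G3,9), (24,G1,10.5), (24,G2,10.5), (25,G2,12), (26,G3,13), (27,G3,14)
Step 2: Sum ranks within each group.
R_1 = 30.5 (n_1 = 5)
R_2 = 32.5 (n_2 = 5)
R_3 = 42 (n_3 = 4)
Step 3: H = 12/(N(N+1)) * sum(R_i^2/n_i) - 3(N+1)
     = 12/(14*15) * (30.5^2/5 + 32.5^2/5 + 42^2/4) - 3*15
     = 0.057143 * 838.3 - 45
     = 2.902857.
Step 4: Ties present; correction factor C = 1 - 6/(14^3 - 14) = 0.997802. Corrected H = 2.902857 / 0.997802 = 2.909251.
Step 5: Under H0, H ~ chi^2(2); p-value = 0.233488.
Step 6: alpha = 0.05. fail to reject H0.

H = 2.9093, df = 2, p = 0.233488, fail to reject H0.


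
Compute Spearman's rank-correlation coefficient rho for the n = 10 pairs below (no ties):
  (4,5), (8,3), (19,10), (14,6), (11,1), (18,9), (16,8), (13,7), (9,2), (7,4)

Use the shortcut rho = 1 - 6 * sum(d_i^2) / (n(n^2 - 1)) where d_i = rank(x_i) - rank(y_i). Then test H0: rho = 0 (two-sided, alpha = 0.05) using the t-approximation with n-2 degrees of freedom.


Step 1: Rank x and y separately (midranks; no ties here).
rank(x): 4->1, 8->3, 19->10, 14->7, 11->5, 18->9, 16->8, 13->6, 9->4, 7->2
rank(y): 5->5, 3->3, 10->10, 6->6, 1->1, 9->9, 8->8, 7->7, 2->2, 4->4
Step 2: d_i = R_x(i) - R_y(i); compute d_i^2.
  (1-5)^2=16, (3-3)^2=0, (10-10)^2=0, (7-6)^2=1, (5-1)^2=16, (9-9)^2=0, (8-8)^2=0, (6-7)^2=1, (4-2)^2=4, (2-4)^2=4
sum(d^2) = 42.
Step 3: rho = 1 - 6*42 / (10*(10^2 - 1)) = 1 - 252/990 = 0.745455.
Step 4: Under H0, t = rho * sqrt((n-2)/(1-rho^2)) = 3.1632 ~ t(8).
Step 5: Two-sided p-value from the t-distribution with 8 df = 0.013330.
Step 6: alpha = 0.05. reject H0.

rho = 0.7455, p = 0.013330, reject H0 at alpha = 0.05.


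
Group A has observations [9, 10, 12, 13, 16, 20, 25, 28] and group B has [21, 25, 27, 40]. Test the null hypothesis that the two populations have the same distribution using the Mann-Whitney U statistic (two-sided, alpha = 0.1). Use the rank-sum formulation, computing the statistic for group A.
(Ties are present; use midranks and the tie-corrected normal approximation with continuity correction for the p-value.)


Step 1: Combine and sort all 12 observations; assign midranks.
sorted (value, group): (9,X), (10,X), (12,X), (13,X), (16,X), (20,X), (21,Y), (25,X), (25,Y), (27,Y), (28,X), (40,Y)
ranks: 9->1, 10->2, 12->3, 13->4, 16->5, 20->6, 21->7, 25->8.5, 25->8.5, 27->10, 28->11, 40->12
Step 2: Rank sum for X: R1 = 1 + 2 + 3 + 4 + 5 + 6 + 8.5 + 11 = 40.5.
Step 3: U_X = R1 - n1(n1+1)/2 = 40.5 - 8*9/2 = 40.5 - 36 = 4.5.
       U_Y = n1*n2 - U_X = 32 - 4.5 = 27.5.
Step 4: Ties are present, so use the tie-corrected normal approximation (with continuity correction) for the p-value.
Step 5: p-value = 0.061271; compare to alpha = 0.1. reject H0.

U_X = 4.5, p = 0.061271, reject H0 at alpha = 0.1.


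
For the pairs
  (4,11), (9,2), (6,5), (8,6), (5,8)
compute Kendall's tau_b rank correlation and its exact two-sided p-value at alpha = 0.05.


Step 1: Enumerate the 10 unordered pairs (i,j) with i<j and classify each by sign(x_j-x_i) * sign(y_j-y_i).
  (1,2):dx=+5,dy=-9->D; (1,3):dx=+2,dy=-6->D; (1,4):dx=+4,dy=-5->D; (1,5):dx=+1,dy=-3->D
  (2,3):dx=-3,dy=+3->D; (2,4):dx=-1,dy=+4->D; (2,5):dx=-4,dy=+6->D; (3,4):dx=+2,dy=+1->C
  (3,5):dx=-1,dy=+3->D; (4,5):dx=-3,dy=+2->D
Step 2: C = 1, D = 9, total pairs = 10.
Step 3: tau = (C - D)/(n(n-1)/2) = (1 - 9)/10 = -0.800000.
Step 4: Exact two-sided p-value (enumerate n! = 120 permutations of y under H0): p = 0.083333.
Step 5: alpha = 0.05. fail to reject H0.

tau_b = -0.8000 (C=1, D=9), p = 0.083333, fail to reject H0.


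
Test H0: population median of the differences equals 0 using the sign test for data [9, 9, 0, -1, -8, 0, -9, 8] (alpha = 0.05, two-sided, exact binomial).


Step 1: Discard zero differences. Original n = 8; n_eff = number of nonzero differences = 6.
Nonzero differences (with sign): +9, +9, -1, -8, -9, +8
Step 2: Count signs: positive = 3, negative = 3.
Step 3: Under H0: P(positive) = 0.5, so the number of positives S ~ Bin(6, 0.5).
Step 4: Two-sided exact p-value = sum of Bin(6,0.5) probabilities at or below the observed probability = 1.000000.
Step 5: alpha = 0.05. fail to reject H0.

n_eff = 6, pos = 3, neg = 3, p = 1.000000, fail to reject H0.


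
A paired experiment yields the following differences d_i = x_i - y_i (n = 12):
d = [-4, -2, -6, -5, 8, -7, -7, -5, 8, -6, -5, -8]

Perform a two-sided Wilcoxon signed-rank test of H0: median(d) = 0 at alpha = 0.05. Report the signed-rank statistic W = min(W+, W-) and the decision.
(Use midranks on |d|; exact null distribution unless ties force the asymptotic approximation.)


Step 1: Drop any zero differences (none here) and take |d_i|.
|d| = [4, 2, 6, 5, 8, 7, 7, 5, 8, 6, 5, 8]
Step 2: Midrank |d_i| (ties get averaged ranks).
ranks: |4|->2, |2|->1, |6|->6.5, |5|->4, |8|->11, |7|->8.5, |7|->8.5, |5|->4, |8|->11, |6|->6.5, |5|->4, |8|->11
Step 3: Attach original signs; sum ranks with positive sign and with negative sign.
W+ = 11 + 11 = 22
W- = 2 + 1 + 6.5 + 4 + 8.5 + 8.5 + 4 + 6.5 + 4 + 11 = 56
(Check: W+ + W- = 78 should equal n(n+1)/2 = 78.)
Step 4: Test statistic W = min(W+, W-) = 22.
Step 5: Ties in |d|, so use the tie-corrected normal approximation.
        E[W] = n(n+1)/4 = 12*13/4 = 39.
        Tie groups: |d|=5 (t=3), |d|=6 (t=2), |d|=7 (t=2), |d|=8 (t=3); sum(t^3 - t) = 60.
        Var[W] = n(n+1)(2n+1)/24 - sum(t^3-t)/48 = 3900/24 - 60/48 = 161.25.
        z = (W - E[W]) / sqrt(Var[W]) = (22 - 39) / 12.6984 = -1.3387.
        Two-sided p = 2*Phi(z) = 0.180652.
Step 6: alpha = 0.05. fail to reject H0.

W+ = 22, W- = 56, W = min = 22, p = 0.180652, fail to reject H0.


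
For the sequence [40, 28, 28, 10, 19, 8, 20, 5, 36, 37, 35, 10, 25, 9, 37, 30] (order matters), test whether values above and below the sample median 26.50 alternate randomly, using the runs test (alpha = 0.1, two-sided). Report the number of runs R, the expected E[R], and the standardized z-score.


Step 1: Compute median = 26.50; label A = above, B = below.
Labels in order: AAABBBBBAAABBBAA  (n_A = 8, n_B = 8)
Step 2: Count runs R = 5.
Step 3: Under H0 (random ordering), E[R] = 2*n_A*n_B/(n_A+n_B) + 1 = 2*8*8/16 + 1 = 9.0000.
        Var[R] = 2*n_A*n_B*(2*n_A*n_B - n_A - n_B) / ((n_A+n_B)^2 * (n_A+n_B-1)) = 14336/3840 = 3.7333.
        SD[R] = 1.9322.
Step 4: Continuity-corrected z = (R + 0.5 - E[R]) / SD[R] = (5 + 0.5 - 9.0000) / 1.9322 = -1.8114.
Step 5: Two-sided p-value via normal approximation = 2*(1 - Phi(|z|)) = 0.070076.
Step 6: alpha = 0.1. reject H0.

R = 5, z = -1.8114, p = 0.070076, reject H0.


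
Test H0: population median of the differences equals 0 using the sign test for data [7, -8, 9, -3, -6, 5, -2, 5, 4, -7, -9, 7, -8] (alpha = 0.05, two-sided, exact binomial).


Step 1: Discard zero differences. Original n = 13; n_eff = number of nonzero differences = 13.
Nonzero differences (with sign): +7, -8, +9, -3, -6, +5, -2, +5, +4, -7, -9, +7, -8
Step 2: Count signs: positive = 6, negative = 7.
Step 3: Under H0: P(positive) = 0.5, so the number of positives S ~ Bin(13, 0.5).
Step 4: Two-sided exact p-value = sum of Bin(13,0.5) probabilities at or below the observed probability = 1.000000.
Step 5: alpha = 0.05. fail to reject H0.

n_eff = 13, pos = 6, neg = 7, p = 1.000000, fail to reject H0.


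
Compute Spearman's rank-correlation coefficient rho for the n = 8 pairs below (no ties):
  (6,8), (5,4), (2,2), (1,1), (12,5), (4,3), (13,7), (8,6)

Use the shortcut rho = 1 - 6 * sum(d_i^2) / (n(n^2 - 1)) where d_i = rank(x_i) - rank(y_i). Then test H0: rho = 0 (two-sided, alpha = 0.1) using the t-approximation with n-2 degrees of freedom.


Step 1: Rank x and y separately (midranks; no ties here).
rank(x): 6->5, 5->4, 2->2, 1->1, 12->7, 4->3, 13->8, 8->6
rank(y): 8->8, 4->4, 2->2, 1->1, 5->5, 3->3, 7->7, 6->6
Step 2: d_i = R_x(i) - R_y(i); compute d_i^2.
  (5-8)^2=9, (4-4)^2=0, (2-2)^2=0, (1-1)^2=0, (7-5)^2=4, (3-3)^2=0, (8-7)^2=1, (6-6)^2=0
sum(d^2) = 14.
Step 3: rho = 1 - 6*14 / (8*(8^2 - 1)) = 1 - 84/504 = 0.833333.
Step 4: Under H0, t = rho * sqrt((n-2)/(1-rho^2)) = 3.6927 ~ t(6).
Step 5: Two-sided p-value from the t-distribution with 6 df = 0.010176.
Step 6: alpha = 0.1. reject H0.

rho = 0.8333, p = 0.010176, reject H0 at alpha = 0.1.
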